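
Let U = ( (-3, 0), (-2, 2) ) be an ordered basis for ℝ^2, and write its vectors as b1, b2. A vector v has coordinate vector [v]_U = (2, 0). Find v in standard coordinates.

(-6, 0)

By definition v = 2b1 + 0·b2.
Summing componentwise gives (-6, 0).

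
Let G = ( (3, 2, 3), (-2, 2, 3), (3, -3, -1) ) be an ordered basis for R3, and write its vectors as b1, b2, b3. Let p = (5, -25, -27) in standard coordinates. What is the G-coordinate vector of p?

[p]_G is the unique c with M c = p, where M has columns b1, ..., b3.
Solving this 3x3 system gives c = (-4, -4, 3).
Check: -4b1 - 4b2 + 3b3 = (5, -25, -27).

(-4, -4, 3)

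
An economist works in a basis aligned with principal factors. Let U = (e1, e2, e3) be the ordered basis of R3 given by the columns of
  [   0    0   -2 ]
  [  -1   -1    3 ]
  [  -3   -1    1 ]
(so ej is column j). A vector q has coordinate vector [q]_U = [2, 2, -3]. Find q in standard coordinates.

By definition q = 2e1 + 2e2 - 3e3.
Summing componentwise gives [6, -13, -11].

[6, -13, -11]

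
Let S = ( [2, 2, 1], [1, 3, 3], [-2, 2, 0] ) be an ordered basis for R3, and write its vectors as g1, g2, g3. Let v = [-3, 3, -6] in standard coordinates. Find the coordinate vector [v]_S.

[v]_S is the unique c with M c = v, where M has columns g1, ..., g3.
Solving this 3x3 system gives c = (3, -3, 3).
Check: 3g1 - 3g2 + 3g3 = [-3, 3, -6].

[3, -3, 3]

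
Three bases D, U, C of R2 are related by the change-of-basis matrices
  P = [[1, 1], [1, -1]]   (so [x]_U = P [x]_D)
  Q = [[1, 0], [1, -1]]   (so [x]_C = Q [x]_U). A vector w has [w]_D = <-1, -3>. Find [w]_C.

Composing the changes, [w]_C = Q P [w]_D.
Q P = [[1, 1], [0, 2]]; applying this to <-1, -3> gives <-4, -6>.

<-4, -6>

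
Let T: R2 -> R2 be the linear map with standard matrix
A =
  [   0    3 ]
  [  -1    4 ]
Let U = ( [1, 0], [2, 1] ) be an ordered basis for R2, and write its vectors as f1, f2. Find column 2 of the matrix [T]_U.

[-1, 2]

Compute T(f2) = A f2 = [3, 2] in standard coordinates.
Then write this in U-coordinates: solve for y in y_1 f1 + y_2 f2 = [3, 2].
This gives y = [-1, 2], which is column 2 of [T]_U.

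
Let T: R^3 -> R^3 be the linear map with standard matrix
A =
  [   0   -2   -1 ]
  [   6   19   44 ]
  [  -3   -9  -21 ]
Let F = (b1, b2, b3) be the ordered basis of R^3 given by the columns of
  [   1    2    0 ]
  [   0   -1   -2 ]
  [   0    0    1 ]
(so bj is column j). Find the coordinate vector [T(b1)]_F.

Column 1 of [T]_F is the F-coordinate vector of T(b1).
In standard coordinates T(b1) = A b1 = <0, 6, -3>.
Converting to F: <0, 6, -3> = 0·b1 + 0·b2 - 3b3, so the coordinate vector is <0, 0, -3>.

<0, 0, -3>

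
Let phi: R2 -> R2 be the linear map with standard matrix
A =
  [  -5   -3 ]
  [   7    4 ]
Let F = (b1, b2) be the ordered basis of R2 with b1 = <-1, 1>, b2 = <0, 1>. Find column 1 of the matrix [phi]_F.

<-2, -1>

Column 1 of [phi]_F is the F-coordinate vector of phi(b1).
In standard coordinates phi(b1) = A b1 = <2, -3>.
Converting to F: <2, -3> = -2b1 - b2, so the coordinate vector is <-2, -1>.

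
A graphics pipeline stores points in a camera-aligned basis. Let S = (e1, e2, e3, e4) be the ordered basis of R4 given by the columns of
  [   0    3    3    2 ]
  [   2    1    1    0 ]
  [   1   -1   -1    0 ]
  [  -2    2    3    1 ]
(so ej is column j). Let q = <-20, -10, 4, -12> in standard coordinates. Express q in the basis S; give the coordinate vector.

We seek scalars with c_1 e1 + ... + c_4 e4 = q; equivalently solve M c = q where the columns of M are e1, ..., e4.
Row-reducing the augmented matrix [M | q] gives c = (-2, -3, -3, -1).
Check: -2e1 - 3e2 - 3e3 - e4 = <-20, -10, 4, -12>.

<-2, -3, -3, -1>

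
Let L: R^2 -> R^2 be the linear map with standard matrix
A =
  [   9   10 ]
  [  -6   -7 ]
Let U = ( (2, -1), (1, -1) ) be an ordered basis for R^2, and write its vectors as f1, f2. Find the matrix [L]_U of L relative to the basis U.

The j-th column of [L]_U is [L(fj)]_U.
L(f1) = A f1 = (8, -5) = 3f1 + 2f2, so column 1 is (3, 2).
Repeating for f2 and assembling the columns gives [[3, 0], [2, -1]].

[[3, 0], [2, -1]]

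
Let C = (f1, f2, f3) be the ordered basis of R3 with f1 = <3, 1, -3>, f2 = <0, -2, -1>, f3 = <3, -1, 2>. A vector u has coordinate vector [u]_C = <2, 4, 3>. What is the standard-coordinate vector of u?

The coordinates say u = 2f1 + 4f2 + 3f3; adding the scaled basis vectors gives <15, -9, -4>.

<15, -9, -4>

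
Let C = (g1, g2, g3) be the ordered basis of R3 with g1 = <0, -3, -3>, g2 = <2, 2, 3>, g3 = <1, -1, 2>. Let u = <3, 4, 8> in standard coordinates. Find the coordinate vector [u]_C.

<-1, 1, 1>

We seek scalars with c_1 g1 + ... + c_3 g3 = u; equivalently solve M c = u where the columns of M are g1, ..., g3.
Solving this 3x3 system gives c = (-1, 1, 1).
Check: -g1 + g2 + g3 = <3, 4, 8>.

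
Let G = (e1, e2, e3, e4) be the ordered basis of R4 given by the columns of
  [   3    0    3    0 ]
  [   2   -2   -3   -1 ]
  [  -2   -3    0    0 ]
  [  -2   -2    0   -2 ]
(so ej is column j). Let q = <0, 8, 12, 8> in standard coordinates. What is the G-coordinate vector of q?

<0, -4, 0, 0>

We seek scalars with c_1 e1 + ... + c_4 e4 = q; equivalently solve M c = q where the columns of M are e1, ..., e4.
Gaussian elimination on [M | q] yields c = (0, -4, 0, 0).
Check: 0·e1 - 4e2 + 0·e3 + 0·e4 = <0, 8, 12, 8>.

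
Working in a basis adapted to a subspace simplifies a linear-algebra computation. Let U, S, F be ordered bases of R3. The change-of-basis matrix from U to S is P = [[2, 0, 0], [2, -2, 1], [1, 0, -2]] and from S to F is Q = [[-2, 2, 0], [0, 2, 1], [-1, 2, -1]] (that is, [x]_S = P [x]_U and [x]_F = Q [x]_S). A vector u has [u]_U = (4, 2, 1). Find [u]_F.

(-6, 12, 0)

Composing the changes, [u]_F = Q P [u]_U.
Q P = [[0, -4, 2], [5, -4, 0], [1, -4, 4]]; applying this to (4, 2, 1) gives (-6, 12, 0).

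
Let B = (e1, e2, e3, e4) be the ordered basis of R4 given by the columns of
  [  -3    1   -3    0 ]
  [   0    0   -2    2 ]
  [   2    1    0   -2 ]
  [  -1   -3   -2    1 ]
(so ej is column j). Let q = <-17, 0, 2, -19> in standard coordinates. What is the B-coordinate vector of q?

<3, 4, 4, 4>

Write q = c_1 e1 + ... + c_4 e4 and solve for the c_i.
Solving this 4x4 system gives c = (3, 4, 4, 4).
Check: 3e1 + 4e2 + 4e3 + 4e4 = <-17, 0, 2, -19>.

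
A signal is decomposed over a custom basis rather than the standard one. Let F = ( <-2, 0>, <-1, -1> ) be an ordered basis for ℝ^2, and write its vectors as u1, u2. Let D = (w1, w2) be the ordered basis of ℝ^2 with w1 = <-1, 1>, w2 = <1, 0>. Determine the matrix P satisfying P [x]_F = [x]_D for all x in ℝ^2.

Column j of P is [uj]_D, since P maps F-coordinates to D-coordinates.
Expressing u1 in D: u1 = 0·w1 - 2w2, so column 1 of P is <0, -2>.
Doing the same for each uj gives P = [[0, -1], [-2, -2]].

[[0, -1], [-2, -2]]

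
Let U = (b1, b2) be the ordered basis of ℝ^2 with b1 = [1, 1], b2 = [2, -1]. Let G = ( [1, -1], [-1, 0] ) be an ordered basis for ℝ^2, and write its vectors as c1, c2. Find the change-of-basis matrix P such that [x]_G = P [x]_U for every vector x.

[[-1, 1], [-2, -1]]

Let M have columns bj and N have columns cj. Then for every x, N [x]_G = x = M [x]_U, so P = N^(-1) M.
Since det N = -1, N^(-1) has integer entries; multiplying gives P = [[-1, 1], [-2, -1]].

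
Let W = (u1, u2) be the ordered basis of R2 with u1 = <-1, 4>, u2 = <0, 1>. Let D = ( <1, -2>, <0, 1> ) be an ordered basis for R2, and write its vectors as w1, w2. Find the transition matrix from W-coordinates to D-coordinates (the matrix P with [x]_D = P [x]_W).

[[-1, 0], [2, 1]]

Take x = uj: its W-coordinates are the j-th standard unit vector, so P e_j — column j of P — equals [uj]_D.
u1 = -w1 + 2w2, giving column 1 = <-1, 2>; repeating for each j gives P = [[-1, 0], [2, 1]].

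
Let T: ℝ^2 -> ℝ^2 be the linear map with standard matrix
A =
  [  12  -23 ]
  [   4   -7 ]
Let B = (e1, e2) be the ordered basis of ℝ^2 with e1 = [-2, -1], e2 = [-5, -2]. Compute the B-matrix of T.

Let P have columns e1, e2. Then [T]_B = P^(-1) A P.
Here det P = -1, so P^(-1) is integer; computing A P first and then P^(-1)(A P) gives [[3, 2], [-1, 2]].

[[3, 2], [-1, 2]]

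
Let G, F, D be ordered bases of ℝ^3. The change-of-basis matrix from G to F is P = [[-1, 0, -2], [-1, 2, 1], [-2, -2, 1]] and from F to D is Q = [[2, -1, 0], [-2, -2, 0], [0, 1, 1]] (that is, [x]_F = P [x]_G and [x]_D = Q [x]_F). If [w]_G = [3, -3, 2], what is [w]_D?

[-7, 28, -5]

First [w]_F = P [w]_G = [-7, -7, 2].
Then [w]_D = Q [w]_F = [-7, 28, -5].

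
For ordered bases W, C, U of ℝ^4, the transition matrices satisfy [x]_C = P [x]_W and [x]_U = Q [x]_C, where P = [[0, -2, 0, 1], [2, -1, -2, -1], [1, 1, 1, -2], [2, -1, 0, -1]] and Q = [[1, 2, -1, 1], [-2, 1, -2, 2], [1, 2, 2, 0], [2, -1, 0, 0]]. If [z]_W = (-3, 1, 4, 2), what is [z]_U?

(-41, -31, -38, 17)

First [z]_C = P [z]_W = (0, -17, -2, -9).
Then [z]_U = Q [z]_C = (-41, -31, -38, 17).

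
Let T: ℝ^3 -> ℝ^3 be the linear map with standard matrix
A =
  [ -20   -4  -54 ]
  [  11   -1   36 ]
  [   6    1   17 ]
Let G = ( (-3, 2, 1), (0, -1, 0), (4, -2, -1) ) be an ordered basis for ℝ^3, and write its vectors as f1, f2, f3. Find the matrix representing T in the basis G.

[[2, 0, 2], [1, -3, 0], [1, 1, -3]]

With P the matrix whose columns are f1, ..., f3, [T]_G = P^(-1) A P.
Column by column: T(f1) = A f1 = (-2, 1, 1); its G-coordinates (2, 1, 1) give column 1.
Continuing for each basis vector yields [T]_G = [[2, 0, 2], [1, -3, 0], [1, 1, -3]].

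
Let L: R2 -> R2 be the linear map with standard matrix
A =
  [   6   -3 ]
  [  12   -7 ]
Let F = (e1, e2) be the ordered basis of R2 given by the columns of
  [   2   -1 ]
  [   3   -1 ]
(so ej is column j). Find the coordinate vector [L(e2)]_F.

Compute L(e2) = A e2 = (-3, -5) in standard coordinates.
Then write this in F-coordinates: solve for y in y_1 e1 + y_2 e2 = (-3, -5).
This gives y = (-2, -1), which is column 2 of [L]_F.

(-2, -1)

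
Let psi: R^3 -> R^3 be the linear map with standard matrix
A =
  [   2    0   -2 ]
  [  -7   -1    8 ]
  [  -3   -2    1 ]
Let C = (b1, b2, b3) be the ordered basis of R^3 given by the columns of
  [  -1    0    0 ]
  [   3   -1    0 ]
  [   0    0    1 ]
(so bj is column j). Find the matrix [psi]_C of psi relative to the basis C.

[[2, 0, 2], [2, -1, -2], [-3, 2, 1]]

The j-th column of [psi]_C is [psi(bj)]_C.
psi(b1) = A b1 = <-2, 4, -3> = 2b1 + 2b2 - 3b3, so column 1 is <2, 2, -3>.
Repeating for b2, b3 and assembling the columns gives [[2, 0, 2], [2, -1, -2], [-3, 2, 1]].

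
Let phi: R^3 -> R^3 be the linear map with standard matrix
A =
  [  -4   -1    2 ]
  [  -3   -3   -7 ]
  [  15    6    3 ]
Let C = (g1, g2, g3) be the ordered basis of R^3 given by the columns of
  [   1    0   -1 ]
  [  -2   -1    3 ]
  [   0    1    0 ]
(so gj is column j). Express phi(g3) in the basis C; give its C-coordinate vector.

<0, 3, -1>

Column 3 of [phi]_C is the C-coordinate vector of phi(g3).
In standard coordinates phi(g3) = A g3 = <1, -6, 3>.
Converting to C: <1, -6, 3> = 0·g1 + 3g2 - g3, so the coordinate vector is <0, 3, -1>.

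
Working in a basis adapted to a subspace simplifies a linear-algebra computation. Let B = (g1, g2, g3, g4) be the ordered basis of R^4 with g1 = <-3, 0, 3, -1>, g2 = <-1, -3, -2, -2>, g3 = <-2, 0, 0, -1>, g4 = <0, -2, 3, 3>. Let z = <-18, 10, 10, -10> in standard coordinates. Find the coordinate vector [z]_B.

<4, -2, 4, -2>

We seek scalars with c_1 g1 + ... + c_4 g4 = z; equivalently solve M c = z where the columns of M are g1, ..., g4.
Gaussian elimination on [M | z] yields c = (4, -2, 4, -2).
Check: 4g1 - 2g2 + 4g3 - 2g4 = <-18, 10, 10, -10>.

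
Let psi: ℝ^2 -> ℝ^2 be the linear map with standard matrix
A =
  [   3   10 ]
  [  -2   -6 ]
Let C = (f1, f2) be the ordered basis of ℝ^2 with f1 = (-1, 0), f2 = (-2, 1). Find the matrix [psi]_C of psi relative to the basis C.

[[-1, 0], [2, -2]]

Let P have columns f1, f2. Then [psi]_C = P^(-1) A P.
Here det P = -1, so P^(-1) is integer; computing A P first and then P^(-1)(A P) gives [[-1, 0], [2, -2]].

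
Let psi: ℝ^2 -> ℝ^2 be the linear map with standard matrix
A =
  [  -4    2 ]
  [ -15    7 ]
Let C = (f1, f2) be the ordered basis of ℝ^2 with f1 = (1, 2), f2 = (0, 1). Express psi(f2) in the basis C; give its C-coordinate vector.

Column 2 of [psi]_C is the C-coordinate vector of psi(f2).
In standard coordinates psi(f2) = A f2 = (2, 7).
Converting to C: (2, 7) = 2f1 + 3f2, so the coordinate vector is (2, 3).

(2, 3)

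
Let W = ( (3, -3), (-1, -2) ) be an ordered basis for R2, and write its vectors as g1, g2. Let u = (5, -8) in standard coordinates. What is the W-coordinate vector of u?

[u]_W is the unique c with M c = u, where M has columns g1, g2.
System: 3c_1 - c_2 = 5, -3c_1 - 2c_2 = -8; solving gives c_1 = 2, c_2 = 1.
Check: 2g1 + g2 = (5, -8).

(2, 1)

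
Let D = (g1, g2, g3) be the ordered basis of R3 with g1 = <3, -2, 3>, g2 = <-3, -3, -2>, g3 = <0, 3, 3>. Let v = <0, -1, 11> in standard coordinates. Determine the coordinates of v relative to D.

We seek scalars with c_1 g1 + ... + c_3 g3 = v; equivalently solve M c = v where the columns of M are g1, ..., g3.
Solving this 3x3 system gives c = (2, 2, 3).
Check: 2g1 + 2g2 + 3g3 = <0, -1, 11>.

<2, 2, 3>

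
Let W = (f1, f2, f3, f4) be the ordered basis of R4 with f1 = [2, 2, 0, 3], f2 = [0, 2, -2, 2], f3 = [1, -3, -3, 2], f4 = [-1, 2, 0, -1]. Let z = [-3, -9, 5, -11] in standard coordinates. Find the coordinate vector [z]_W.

[-1, -4, 1, 2]

Write z = c_1 f1 + ... + c_4 f4 and solve for the c_i.
Row-reducing the augmented matrix [M | z] gives c = (-1, -4, 1, 2).
Check: -f1 - 4f2 + f3 + 2f4 = [-3, -9, 5, -11].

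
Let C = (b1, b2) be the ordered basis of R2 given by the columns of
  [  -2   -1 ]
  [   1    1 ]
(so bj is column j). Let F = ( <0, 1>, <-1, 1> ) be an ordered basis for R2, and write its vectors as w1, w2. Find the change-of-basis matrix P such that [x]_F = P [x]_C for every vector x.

[[-1, 0], [2, 1]]

Column j of P is [bj]_F, since P maps C-coordinates to F-coordinates.
Expressing b1 in F: b1 = -w1 + 2w2, so column 1 of P is <-1, 2>.
Doing the same for each bj gives P = [[-1, 0], [2, 1]].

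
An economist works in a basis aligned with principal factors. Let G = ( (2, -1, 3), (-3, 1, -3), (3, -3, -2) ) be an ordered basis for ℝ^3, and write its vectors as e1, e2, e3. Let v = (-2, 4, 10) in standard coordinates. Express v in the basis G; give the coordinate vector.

(2, 0, -2)

[v]_G is the unique c with M c = v, where M has columns e1, ..., e3.
Gaussian elimination on [M | v] yields c = (2, 0, -2).
Check: 2e1 + 0·e2 - 2e3 = (-2, 4, 10).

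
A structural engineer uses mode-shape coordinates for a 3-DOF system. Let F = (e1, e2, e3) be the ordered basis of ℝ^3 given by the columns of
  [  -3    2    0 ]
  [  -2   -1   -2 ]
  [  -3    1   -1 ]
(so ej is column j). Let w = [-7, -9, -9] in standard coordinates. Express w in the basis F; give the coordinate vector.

[3, 1, 1]

[w]_F is the unique c with M c = w, where M has columns e1, ..., e3.
Solving this 3x3 system gives c = (3, 1, 1).
Check: 3e1 + e2 + e3 = [-7, -9, -9].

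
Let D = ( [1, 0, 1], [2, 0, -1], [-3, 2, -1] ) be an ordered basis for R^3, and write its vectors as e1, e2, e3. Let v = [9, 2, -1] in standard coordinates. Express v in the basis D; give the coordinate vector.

Write v = c_1 e1 + ... + c_3 e3 and solve for the c_i.
Gaussian elimination on [M | v] yields c = (4, 4, 1).
Check: 4e1 + 4e2 + e3 = [9, 2, -1].

[4, 4, 1]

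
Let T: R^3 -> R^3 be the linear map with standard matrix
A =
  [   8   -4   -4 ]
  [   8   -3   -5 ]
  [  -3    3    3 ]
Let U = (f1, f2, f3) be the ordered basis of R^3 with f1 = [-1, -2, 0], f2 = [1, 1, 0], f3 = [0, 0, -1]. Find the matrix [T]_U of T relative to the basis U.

[[2, -1, -1], [2, 3, 3], [3, 0, 3]]

With P the matrix whose columns are f1, ..., f3, [T]_U = P^(-1) A P.
Column by column: T(f1) = A f1 = [0, -2, -3]; its U-coordinates [2, 2, 3] give column 1.
Continuing for each basis vector yields [T]_U = [[2, -1, -1], [2, 3, 3], [3, 0, 3]].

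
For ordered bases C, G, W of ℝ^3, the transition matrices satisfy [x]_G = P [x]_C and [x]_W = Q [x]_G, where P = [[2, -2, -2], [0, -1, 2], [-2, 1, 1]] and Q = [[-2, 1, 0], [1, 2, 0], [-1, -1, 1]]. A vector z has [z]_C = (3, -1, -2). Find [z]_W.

(-27, 6, -18)

Composing the changes, [z]_W = Q P [z]_C.
Q P = [[-4, 3, 6], [2, -4, 2], [-4, 4, 1]]; applying this to (3, -1, -2) gives (-27, 6, -18).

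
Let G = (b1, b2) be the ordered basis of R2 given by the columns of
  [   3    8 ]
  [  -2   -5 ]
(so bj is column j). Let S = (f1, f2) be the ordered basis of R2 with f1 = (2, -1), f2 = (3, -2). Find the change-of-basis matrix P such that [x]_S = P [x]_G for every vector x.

[[0, 1], [1, 2]]

Take x = bj: its G-coordinates are the j-th standard unit vector, so P e_j — column j of P — equals [bj]_S.
b1 = 0·f1 + f2, giving column 1 = (0, 1); repeating for each j gives P = [[0, 1], [1, 2]].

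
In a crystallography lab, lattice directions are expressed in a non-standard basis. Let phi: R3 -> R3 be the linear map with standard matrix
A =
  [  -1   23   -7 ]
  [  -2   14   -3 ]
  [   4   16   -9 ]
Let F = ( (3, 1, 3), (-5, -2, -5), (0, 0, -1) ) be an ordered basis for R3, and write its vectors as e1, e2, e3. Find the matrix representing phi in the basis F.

With P the matrix whose columns are e1, ..., e3, [phi]_F = P^(-1) A P.
Column by column: phi(e1) = A e1 = (-1, -1, 1); its F-coordinates (3, 2, -2) give column 1.
Continuing for each basis vector yields [phi]_F = [[3, 3, -1], [2, 3, -2], [-2, 1, -2]].

[[3, 3, -1], [2, 3, -2], [-2, 1, -2]]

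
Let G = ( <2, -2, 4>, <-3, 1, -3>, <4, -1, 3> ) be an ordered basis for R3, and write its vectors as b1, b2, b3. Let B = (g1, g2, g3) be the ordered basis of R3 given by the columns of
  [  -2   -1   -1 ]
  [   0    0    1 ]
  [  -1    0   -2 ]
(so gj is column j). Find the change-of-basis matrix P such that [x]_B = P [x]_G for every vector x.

Take x = bj: its G-coordinates are the j-th standard unit vector, so P e_j — column j of P — equals [bj]_B.
b1 = 0·g1 + 0·g2 - 2g3, giving column 1 = <0, 0, -2>; repeating for each j gives P = [[0, 1, -1], [0, 0, -1], [-2, 1, -1]].

[[0, 1, -1], [0, 0, -1], [-2, 1, -1]]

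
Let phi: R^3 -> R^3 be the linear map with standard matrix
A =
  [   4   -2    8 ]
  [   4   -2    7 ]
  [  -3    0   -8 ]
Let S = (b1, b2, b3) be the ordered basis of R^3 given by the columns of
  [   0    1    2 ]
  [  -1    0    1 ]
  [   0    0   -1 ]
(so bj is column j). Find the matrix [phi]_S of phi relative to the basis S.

[[-2, -1, -1], [2, -2, 2], [0, 3, -2]]

With P the matrix whose columns are b1, ..., b3, [phi]_S = P^(-1) A P.
Column by column: phi(b1) = A b1 = [2, 2, 0]; its S-coordinates [-2, 2, 0] give column 1.
Continuing for each basis vector yields [phi]_S = [[-2, -1, -1], [2, -2, 2], [0, 3, -2]].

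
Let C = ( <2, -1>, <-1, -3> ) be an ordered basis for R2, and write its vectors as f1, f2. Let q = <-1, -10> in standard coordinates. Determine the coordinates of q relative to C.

<1, 3>

[q]_C is the unique c with M c = q, where M has columns f1, f2.
System: 2c_1 - c_2 = -1, -c_1 - 3c_2 = -10; solving gives c_1 = 1, c_2 = 3.
Check: f1 + 3f2 = <-1, -10>.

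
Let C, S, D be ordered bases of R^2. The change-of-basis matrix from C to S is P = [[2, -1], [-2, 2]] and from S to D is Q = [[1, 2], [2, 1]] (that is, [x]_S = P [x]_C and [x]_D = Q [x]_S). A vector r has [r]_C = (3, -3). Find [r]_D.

Apply P to get S-coordinates (9, -12), then Q to get D-coordinates.
The result is [r]_D = (-15, 6).

(-15, 6)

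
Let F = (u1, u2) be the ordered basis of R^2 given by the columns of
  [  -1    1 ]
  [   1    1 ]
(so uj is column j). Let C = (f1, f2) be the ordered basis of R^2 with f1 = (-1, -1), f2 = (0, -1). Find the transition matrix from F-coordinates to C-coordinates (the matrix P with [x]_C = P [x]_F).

[[1, -1], [-2, 0]]

Column j of P is [uj]_C, since P maps F-coordinates to C-coordinates.
Expressing u1 in C: u1 = f1 - 2f2, so column 1 of P is (1, -2).
Doing the same for each uj gives P = [[1, -1], [-2, 0]].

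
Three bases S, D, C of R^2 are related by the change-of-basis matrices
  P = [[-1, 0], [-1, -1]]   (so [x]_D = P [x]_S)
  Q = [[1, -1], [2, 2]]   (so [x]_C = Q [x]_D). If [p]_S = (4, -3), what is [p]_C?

(-3, -10)

Composing the changes, [p]_C = Q P [p]_S.
Q P = [[0, 1], [-4, -2]]; applying this to (4, -3) gives (-3, -10).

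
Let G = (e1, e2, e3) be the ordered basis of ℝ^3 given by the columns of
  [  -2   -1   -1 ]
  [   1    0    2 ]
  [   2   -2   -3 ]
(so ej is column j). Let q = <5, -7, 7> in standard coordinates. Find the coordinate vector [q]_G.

<-1, 0, -3>

We seek scalars with c_1 e1 + ... + c_3 e3 = q; equivalently solve M c = q where the columns of M are e1, ..., e3.
Row-reducing the augmented matrix [M | q] gives c = (-1, 0, -3).
Check: -e1 + 0·e2 - 3e3 = <5, -7, 7>.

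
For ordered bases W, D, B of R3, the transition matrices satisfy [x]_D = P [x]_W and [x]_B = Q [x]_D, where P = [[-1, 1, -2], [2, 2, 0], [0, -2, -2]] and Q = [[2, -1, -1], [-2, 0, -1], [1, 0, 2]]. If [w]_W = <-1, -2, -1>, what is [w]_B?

<2, -8, 13>

Composing the changes, [w]_B = Q P [w]_W.
Q P = [[-4, 2, -2], [2, 0, 6], [-1, -3, -6]]; applying this to <-1, -2, -1> gives <2, -8, 13>.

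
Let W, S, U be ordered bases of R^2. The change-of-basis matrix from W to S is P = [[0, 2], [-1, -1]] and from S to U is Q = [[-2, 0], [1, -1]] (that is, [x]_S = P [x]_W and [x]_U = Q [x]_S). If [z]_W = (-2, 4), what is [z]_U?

(-16, 10)

Composing the changes, [z]_U = Q P [z]_W.
Q P = [[0, -4], [1, 3]]; applying this to (-2, 4) gives (-16, 10).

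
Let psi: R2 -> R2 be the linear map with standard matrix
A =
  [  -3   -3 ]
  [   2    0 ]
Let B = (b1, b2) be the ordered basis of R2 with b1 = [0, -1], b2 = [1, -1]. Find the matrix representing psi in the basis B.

With P the matrix whose columns are b1, b2, [psi]_B = P^(-1) A P.
Column by column: psi(b1) = A b1 = [3, 0]; its B-coordinates [-3, 3] give column 1.
Continuing for each basis vector yields [psi]_B = [[-3, -2], [3, 0]].

[[-3, -2], [3, 0]]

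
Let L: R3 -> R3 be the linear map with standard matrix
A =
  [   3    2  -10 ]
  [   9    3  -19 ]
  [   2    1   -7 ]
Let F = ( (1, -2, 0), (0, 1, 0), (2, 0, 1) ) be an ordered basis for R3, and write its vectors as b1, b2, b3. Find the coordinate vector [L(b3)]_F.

(2, 3, -3)

Compute L(b3) = A b3 = (-4, -1, -3) in standard coordinates.
Then write this in F-coordinates: solve for y in y_1 b1 + ... + y_3 b3 = (-4, -1, -3).
This gives y = (2, 3, -3), which is column 3 of [L]_F.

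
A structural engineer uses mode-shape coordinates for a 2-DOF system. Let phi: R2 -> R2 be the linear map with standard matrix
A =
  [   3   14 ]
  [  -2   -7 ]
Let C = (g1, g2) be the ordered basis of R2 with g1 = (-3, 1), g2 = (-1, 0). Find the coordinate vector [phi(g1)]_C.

(-1, -2)

Compute phi(g1) = A g1 = (5, -1) in standard coordinates.
Then write this in C-coordinates: solve for y in y_1 g1 + y_2 g2 = (5, -1).
This gives y = (-1, -2), which is column 1 of [phi]_C.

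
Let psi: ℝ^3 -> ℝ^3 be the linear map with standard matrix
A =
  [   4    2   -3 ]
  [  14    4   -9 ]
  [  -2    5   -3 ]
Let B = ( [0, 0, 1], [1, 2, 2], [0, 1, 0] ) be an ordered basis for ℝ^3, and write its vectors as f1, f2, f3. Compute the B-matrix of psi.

[[3, -2, 1], [-3, 2, 2], [-3, 0, 0]]

With P the matrix whose columns are f1, ..., f3, [psi]_B = P^(-1) A P.
Column by column: psi(f1) = A f1 = [-3, -9, -3]; its B-coordinates [3, -3, -3] give column 1.
Continuing for each basis vector yields [psi]_B = [[3, -2, 1], [-3, 2, 2], [-3, 0, 0]].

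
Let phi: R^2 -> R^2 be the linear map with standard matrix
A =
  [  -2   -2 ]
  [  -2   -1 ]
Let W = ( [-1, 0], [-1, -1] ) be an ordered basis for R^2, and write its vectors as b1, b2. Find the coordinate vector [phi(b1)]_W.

Compute phi(b1) = A b1 = [2, 2] in standard coordinates.
Then write this in W-coordinates: solve for y in y_1 b1 + y_2 b2 = [2, 2].
This gives y = [0, -2], which is column 1 of [phi]_W.

[0, -2]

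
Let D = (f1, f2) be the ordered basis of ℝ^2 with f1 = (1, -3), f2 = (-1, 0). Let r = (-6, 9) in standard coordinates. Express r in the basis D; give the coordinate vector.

(-3, 3)

[r]_D is the unique c with M c = r, where M has columns f1, f2.
System: c_1 - c_2 = -6, -3c_1 + 0c_2 = 9; solving gives c_1 = -3, c_2 = 3.
Check: -3f1 + 3f2 = (-6, 9).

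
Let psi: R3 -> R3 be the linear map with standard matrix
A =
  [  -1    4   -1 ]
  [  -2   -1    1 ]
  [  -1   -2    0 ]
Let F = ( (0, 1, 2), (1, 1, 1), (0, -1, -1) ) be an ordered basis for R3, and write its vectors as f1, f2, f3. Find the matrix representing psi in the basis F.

[[-3, -1, 2], [2, 2, -3], [-2, 3, -1]]

The j-th column of [psi]_F is [psi(fj)]_F.
psi(f1) = A f1 = (2, 1, -2) = -3f1 + 2f2 - 2f3, so column 1 is (-3, 2, -2).
Repeating for f2, f3 and assembling the columns gives [[-3, -1, 2], [2, 2, -3], [-2, 3, -1]].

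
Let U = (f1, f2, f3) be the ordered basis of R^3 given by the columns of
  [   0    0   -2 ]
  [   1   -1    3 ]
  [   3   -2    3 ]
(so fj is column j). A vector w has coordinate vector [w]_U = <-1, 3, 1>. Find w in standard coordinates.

The coordinates say w = -f1 + 3f2 + f3; adding the scaled basis vectors gives <-2, -1, -6>.

<-2, -1, -6>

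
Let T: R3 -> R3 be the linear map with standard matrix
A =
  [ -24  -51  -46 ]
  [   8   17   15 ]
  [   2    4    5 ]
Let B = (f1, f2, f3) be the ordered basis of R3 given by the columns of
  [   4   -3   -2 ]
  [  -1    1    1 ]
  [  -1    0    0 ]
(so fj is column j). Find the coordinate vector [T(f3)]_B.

[0, 1, 0]

Compute T(f3) = A f3 = [-3, 1, 0] in standard coordinates.
Then write this in B-coordinates: solve for y in y_1 f1 + ... + y_3 f3 = [-3, 1, 0].
This gives y = [0, 1, 0], which is column 3 of [T]_B.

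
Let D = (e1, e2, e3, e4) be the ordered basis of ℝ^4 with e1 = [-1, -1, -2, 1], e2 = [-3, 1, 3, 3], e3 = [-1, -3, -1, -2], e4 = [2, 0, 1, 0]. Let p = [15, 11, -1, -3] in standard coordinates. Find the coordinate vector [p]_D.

We seek scalars with c_1 e1 + ... + c_4 e4 = p; equivalently solve M c = p where the columns of M are e1, ..., e4.
Gaussian elimination on [M | p] yields c = (-2, -3, -4, 0).
Check: -2e1 - 3e2 - 4e3 + 0·e4 = [15, 11, -1, -3].

[-2, -3, -4, 0]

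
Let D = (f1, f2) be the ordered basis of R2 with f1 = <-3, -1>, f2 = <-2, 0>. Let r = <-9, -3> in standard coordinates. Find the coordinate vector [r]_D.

Write r = c_1 f1 + c_2 f2 and solve for the c_i.
System: -3c_1 - 2c_2 = -9, -c_1 + 0c_2 = -3; solving gives c_1 = 3, c_2 = 0.
Check: 3f1 + 0·f2 = <-9, -3>.

<3, 0>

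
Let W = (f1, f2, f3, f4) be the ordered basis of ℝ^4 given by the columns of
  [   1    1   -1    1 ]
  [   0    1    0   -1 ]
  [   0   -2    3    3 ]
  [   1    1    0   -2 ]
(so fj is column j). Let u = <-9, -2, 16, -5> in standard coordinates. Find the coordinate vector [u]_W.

Write u = c_1 f1 + ... + c_4 f4 and solve for the c_i.
Gaussian elimination on [M | u] yields c = (-3, -2, 4, 0).
Check: -3f1 - 2f2 + 4f3 + 0·f4 = <-9, -2, 16, -5>.

<-3, -2, 4, 0>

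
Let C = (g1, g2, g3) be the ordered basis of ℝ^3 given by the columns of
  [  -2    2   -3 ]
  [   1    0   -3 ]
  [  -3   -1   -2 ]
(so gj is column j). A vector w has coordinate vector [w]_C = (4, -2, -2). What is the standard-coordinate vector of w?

By definition w = 4g1 - 2g2 - 2g3.
Summing componentwise gives (-6, 10, -6).

(-6, 10, -6)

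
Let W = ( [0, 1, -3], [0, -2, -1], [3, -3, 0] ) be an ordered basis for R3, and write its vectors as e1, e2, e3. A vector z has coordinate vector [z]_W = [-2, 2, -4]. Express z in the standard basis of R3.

[-12, 6, 4]

The coordinates say z = -2e1 + 2e2 - 4e3; adding the scaled basis vectors gives [-12, 6, 4].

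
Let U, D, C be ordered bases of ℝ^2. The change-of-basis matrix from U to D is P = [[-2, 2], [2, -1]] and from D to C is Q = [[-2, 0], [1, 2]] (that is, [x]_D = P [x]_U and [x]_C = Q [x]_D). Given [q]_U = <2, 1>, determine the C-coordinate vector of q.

First [q]_D = P [q]_U = <-2, 3>.
Then [q]_C = Q [q]_D = <4, 4>.

<4, 4>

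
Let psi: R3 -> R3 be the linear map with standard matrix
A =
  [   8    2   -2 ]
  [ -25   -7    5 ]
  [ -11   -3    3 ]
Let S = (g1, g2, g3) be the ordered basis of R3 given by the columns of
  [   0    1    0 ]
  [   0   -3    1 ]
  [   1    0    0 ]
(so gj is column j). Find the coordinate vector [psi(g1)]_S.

Column 1 of [psi]_S is the S-coordinate vector of psi(g1).
In standard coordinates psi(g1) = A g1 = [-2, 5, 3].
Converting to S: [-2, 5, 3] = 3g1 - 2g2 - g3, so the coordinate vector is [3, -2, -1].

[3, -2, -1]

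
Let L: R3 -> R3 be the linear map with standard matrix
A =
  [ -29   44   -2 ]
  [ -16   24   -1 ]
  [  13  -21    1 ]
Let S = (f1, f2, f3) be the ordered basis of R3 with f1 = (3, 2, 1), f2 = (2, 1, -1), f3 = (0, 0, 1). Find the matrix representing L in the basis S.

The j-th column of [L]_S is [L(fj)]_S.
L(f1) = A f1 = (-1, -1, -2) = -f1 + f2 + 0·f3, so column 1 is (-1, 1, 0).
Repeating for f2, f3 and assembling the columns gives [[-1, -2, 0], [1, -3, -1], [0, 3, 0]].

[[-1, -2, 0], [1, -3, -1], [0, 3, 0]]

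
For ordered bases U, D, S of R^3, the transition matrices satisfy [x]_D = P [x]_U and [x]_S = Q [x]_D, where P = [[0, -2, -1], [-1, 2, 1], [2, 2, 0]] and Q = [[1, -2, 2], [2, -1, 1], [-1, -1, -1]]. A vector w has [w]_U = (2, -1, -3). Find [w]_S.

(23, 19, 0)

First [w]_D = P [w]_U = (5, -7, 2).
Then [w]_S = Q [w]_D = (23, 19, 0).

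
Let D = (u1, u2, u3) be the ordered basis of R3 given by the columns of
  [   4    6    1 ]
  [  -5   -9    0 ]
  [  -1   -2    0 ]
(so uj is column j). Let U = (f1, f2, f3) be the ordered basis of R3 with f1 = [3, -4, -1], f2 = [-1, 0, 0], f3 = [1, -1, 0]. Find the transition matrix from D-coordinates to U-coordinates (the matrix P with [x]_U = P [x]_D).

Column j of P is [uj]_U, since P maps D-coordinates to U-coordinates.
Expressing u1 in U: u1 = f1 + 0·f2 + f3, so column 1 of P is [1, 0, 1].
Doing the same for each uj gives P = [[1, 2, 0], [0, 1, -1], [1, 1, 0]].

[[1, 2, 0], [0, 1, -1], [1, 1, 0]]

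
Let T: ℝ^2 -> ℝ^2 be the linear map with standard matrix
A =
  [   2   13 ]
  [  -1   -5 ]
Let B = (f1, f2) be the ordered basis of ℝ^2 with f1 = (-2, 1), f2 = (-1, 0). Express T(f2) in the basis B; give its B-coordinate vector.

Compute T(f2) = A f2 = (-2, 1) in standard coordinates.
Then write this in B-coordinates: solve for y in y_1 f1 + y_2 f2 = (-2, 1).
This gives y = (1, 0), which is column 2 of [T]_B.

(1, 0)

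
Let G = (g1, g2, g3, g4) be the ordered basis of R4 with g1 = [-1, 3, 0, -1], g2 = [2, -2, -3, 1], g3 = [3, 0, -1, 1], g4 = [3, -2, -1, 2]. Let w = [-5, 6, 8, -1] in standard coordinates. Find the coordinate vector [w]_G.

[2, -3, -2, 3]

[w]_G is the unique c with M c = w, where M has columns g1, ..., g4.
Row-reducing the augmented matrix [M | w] gives c = (2, -3, -2, 3).
Check: 2g1 - 3g2 - 2g3 + 3g4 = [-5, 6, 8, -1].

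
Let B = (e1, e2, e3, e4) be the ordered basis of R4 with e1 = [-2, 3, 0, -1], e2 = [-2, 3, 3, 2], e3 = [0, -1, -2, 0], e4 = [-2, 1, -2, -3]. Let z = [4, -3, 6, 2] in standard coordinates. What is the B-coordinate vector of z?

[-2, 0, -3, 0]

We seek scalars with c_1 e1 + ... + c_4 e4 = z; equivalently solve M c = z where the columns of M are e1, ..., e4.
Solving this 4x4 system gives c = (-2, 0, -3, 0).
Check: -2e1 + 0·e2 - 3e3 + 0·e4 = [4, -3, 6, 2].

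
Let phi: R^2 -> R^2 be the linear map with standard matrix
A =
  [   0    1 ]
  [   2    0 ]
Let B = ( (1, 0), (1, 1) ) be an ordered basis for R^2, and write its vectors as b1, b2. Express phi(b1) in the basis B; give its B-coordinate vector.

Compute phi(b1) = A b1 = (0, 2) in standard coordinates.
Then write this in B-coordinates: solve for y in y_1 b1 + y_2 b2 = (0, 2).
This gives y = (-2, 2), which is column 1 of [phi]_B.

(-2, 2)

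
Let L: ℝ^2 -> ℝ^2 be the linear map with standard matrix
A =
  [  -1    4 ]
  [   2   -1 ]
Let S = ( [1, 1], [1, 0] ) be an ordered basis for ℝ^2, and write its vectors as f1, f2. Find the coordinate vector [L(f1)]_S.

[1, 2]

Column 1 of [L]_S is the S-coordinate vector of L(f1).
In standard coordinates L(f1) = A f1 = [3, 1].
Converting to S: [3, 1] = f1 + 2f2, so the coordinate vector is [1, 2].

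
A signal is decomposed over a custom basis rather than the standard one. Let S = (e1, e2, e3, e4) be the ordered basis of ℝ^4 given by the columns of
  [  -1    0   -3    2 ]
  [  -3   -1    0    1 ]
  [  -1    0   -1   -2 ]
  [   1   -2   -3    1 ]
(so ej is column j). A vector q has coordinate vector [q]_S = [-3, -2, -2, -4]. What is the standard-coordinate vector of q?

[1, 7, 13, 3]

The coordinates say q = -3e1 - 2e2 - 2e3 - 4e4; adding the scaled basis vectors gives [1, 7, 13, 3].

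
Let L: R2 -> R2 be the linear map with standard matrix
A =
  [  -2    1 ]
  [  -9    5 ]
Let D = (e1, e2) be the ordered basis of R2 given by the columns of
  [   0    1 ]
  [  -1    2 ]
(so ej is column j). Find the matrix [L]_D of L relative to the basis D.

With P the matrix whose columns are e1, e2, [L]_D = P^(-1) A P.
Column by column: L(e1) = A e1 = (-1, -5); its D-coordinates (3, -1) give column 1.
Continuing for each basis vector yields [L]_D = [[3, -1], [-1, 0]].

[[3, -1], [-1, 0]]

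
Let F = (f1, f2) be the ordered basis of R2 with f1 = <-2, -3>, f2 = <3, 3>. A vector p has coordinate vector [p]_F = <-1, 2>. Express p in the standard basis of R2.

<8, 9>

The coordinates say p = -f1 + 2f2; adding the scaled basis vectors gives <8, 9>.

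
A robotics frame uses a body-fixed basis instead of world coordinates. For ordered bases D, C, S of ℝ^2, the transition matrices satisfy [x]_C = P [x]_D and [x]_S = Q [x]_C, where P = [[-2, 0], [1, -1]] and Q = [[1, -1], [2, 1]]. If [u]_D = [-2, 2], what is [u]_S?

[8, 4]

First [u]_C = P [u]_D = [4, -4].
Then [u]_S = Q [u]_C = [8, 4].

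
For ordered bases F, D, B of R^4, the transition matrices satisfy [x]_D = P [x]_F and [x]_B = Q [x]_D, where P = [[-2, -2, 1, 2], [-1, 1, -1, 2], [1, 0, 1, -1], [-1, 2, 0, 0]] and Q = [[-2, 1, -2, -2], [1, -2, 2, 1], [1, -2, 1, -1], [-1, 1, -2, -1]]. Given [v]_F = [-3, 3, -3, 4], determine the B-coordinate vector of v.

Composing the changes, [v]_B = Q P [v]_F.
Q P = [[3, 1, -5, 0], [1, -2, 5, -4], [2, -6, 4, -3], [0, 1, -4, 2]]; applying this to [-3, 3, -3, 4] gives [9, -40, -48, 23].

[9, -40, -48, 23]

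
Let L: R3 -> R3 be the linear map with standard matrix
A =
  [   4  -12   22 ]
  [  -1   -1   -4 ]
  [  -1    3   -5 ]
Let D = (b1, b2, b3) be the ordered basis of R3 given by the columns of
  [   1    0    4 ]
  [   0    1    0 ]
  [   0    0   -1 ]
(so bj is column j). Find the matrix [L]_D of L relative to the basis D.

[[0, 0, -2], [-1, -1, 0], [1, -3, -1]]

With P the matrix whose columns are b1, ..., b3, [L]_D = P^(-1) A P.
Column by column: L(b1) = A b1 = [4, -1, -1]; its D-coordinates [0, -1, 1] give column 1.
Continuing for each basis vector yields [L]_D = [[0, 0, -2], [-1, -1, 0], [1, -3, -1]].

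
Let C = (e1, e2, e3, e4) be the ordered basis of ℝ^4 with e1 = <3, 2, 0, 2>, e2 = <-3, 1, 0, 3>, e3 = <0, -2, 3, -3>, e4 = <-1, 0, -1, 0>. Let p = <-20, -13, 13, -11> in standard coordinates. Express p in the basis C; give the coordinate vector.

<-4, 3, 4, -1>

[p]_C is the unique c with M c = p, where M has columns e1, ..., e4.
Gaussian elimination on [M | p] yields c = (-4, 3, 4, -1).
Check: -4e1 + 3e2 + 4e3 - e4 = <-20, -13, 13, -11>.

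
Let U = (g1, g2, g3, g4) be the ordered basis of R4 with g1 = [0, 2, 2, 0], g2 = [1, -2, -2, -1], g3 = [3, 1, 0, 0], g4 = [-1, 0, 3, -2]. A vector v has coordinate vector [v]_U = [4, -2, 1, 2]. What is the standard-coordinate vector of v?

By definition v = 4g1 - 2g2 + g3 + 2g4.
Summing componentwise gives [-1, 13, 18, -2].

[-1, 13, 18, -2]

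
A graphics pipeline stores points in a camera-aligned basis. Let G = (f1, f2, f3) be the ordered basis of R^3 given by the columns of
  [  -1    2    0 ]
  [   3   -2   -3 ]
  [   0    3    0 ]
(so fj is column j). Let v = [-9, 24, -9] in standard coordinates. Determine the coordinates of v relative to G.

[3, -3, -3]

We seek scalars with c_1 f1 + ... + c_3 f3 = v; equivalently solve M c = v where the columns of M are f1, ..., f3.
Solving this 3x3 system gives c = (3, -3, -3).
Check: 3f1 - 3f2 - 3f3 = [-9, 24, -9].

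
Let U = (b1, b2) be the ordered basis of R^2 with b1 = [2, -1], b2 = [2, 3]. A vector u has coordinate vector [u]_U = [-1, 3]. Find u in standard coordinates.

u = M [u]_U, where M has columns b1, b2.
Carrying out the matrix-vector product, u = [4, 10].

[4, 10]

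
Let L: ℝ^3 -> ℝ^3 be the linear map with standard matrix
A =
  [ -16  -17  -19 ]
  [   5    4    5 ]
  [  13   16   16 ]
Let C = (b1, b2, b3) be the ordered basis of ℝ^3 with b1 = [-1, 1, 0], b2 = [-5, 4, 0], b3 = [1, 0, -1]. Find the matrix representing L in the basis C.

With P the matrix whose columns are b1, ..., b3, [L]_C = P^(-1) A P.
Column by column: L(b1) = A b1 = [-1, -1, 3]; its C-coordinates [3, -1, -3] give column 1.
Continuing for each basis vector yields [L]_C = [[3, -1, 0], [-1, -2, 0], [-3, 1, 3]].

[[3, -1, 0], [-1, -2, 0], [-3, 1, 3]]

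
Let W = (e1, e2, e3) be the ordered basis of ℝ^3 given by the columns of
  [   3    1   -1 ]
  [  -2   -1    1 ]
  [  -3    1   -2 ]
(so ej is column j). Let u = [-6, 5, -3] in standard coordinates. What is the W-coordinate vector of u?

We seek scalars with c_1 e1 + ... + c_3 e3 = u; equivalently solve M c = u where the columns of M are e1, ..., e3.
Row-reducing the augmented matrix [M | u] gives c = (-1, 0, 3).
Check: -e1 + 0·e2 + 3e3 = [-6, 5, -3].

[-1, 0, 3]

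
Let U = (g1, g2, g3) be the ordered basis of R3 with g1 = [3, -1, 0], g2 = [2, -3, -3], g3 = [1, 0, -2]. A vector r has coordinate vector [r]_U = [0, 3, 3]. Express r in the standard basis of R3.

[9, -9, -15]

By definition r = 0·g1 + 3g2 + 3g3.
Summing componentwise gives [9, -9, -15].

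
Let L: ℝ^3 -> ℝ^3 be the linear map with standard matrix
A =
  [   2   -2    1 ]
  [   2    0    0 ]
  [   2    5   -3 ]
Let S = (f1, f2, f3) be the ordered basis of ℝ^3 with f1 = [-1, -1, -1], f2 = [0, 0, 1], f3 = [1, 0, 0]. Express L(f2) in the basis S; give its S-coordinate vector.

Column 2 of [L]_S is the S-coordinate vector of L(f2).
In standard coordinates L(f2) = A f2 = [1, 0, -3].
Converting to S: [1, 0, -3] = 0·f1 - 3f2 + f3, so the coordinate vector is [0, -3, 1].

[0, -3, 1]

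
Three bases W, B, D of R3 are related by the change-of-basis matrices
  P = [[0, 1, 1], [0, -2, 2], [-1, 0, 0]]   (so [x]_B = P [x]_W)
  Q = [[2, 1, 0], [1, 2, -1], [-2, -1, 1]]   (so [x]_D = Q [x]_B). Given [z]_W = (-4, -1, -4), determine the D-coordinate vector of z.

Composing the changes, [z]_D = Q P [z]_W.
Q P = [[0, 0, 4], [1, -3, 5], [-1, 0, -4]]; applying this to (-4, -1, -4) gives (-16, -21, 20).

(-16, -21, 20)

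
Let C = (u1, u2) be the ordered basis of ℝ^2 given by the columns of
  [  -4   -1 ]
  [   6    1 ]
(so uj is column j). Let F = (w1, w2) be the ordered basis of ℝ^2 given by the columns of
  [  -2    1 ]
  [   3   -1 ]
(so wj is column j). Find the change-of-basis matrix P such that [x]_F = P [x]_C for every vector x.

Let M have columns uj and N have columns wj. Then for every x, N [x]_F = x = M [x]_C, so P = N^(-1) M.
Since det N = -1, N^(-1) has integer entries; multiplying gives P = [[2, 0], [0, -1]].

[[2, 0], [0, -1]]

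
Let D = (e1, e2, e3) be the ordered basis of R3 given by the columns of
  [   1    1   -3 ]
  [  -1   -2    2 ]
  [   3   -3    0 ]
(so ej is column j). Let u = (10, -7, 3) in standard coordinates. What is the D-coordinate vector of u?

Write u = c_1 e1 + ... + c_3 e3 and solve for the c_i.
Gaussian elimination on [M | u] yields c = (1, 0, -3).
Check: e1 + 0·e2 - 3e3 = (10, -7, 3).

(1, 0, -3)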